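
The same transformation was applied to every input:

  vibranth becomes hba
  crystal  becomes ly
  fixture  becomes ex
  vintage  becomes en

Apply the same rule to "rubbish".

hb

In each case the input is transformed by: take characters alternately from the front and the back (1st, last, 2nd, 2nd-last, ...), then keep one character in every 3, starting at position 2 (positions 2nd, 5th, 8th, ...).
"rubbish" → "rhusbib" → "hb".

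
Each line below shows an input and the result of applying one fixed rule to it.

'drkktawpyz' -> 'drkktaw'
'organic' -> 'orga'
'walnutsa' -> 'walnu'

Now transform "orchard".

orch

Each output is the input with this applied: delete the last 3 characters.
For "orchard" the result is "orch".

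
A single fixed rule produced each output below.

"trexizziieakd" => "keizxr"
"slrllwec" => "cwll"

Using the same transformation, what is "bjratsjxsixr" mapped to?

rixsaj

In each case the input is transformed by: keep every other character starting from the second (positions 2nd, 4th, 6th, ...), then reverse the string.
Starting from "bjratsjxsixr": after the first operation, "jasxir"; after the second, "rixsaj".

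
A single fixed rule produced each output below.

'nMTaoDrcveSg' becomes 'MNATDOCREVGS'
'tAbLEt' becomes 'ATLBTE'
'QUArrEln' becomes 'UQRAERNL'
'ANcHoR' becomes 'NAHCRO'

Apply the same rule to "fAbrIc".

AFRBCI

Each output is the input with this applied: swap each adjacent pair of characters (1↔2, 3↔4, ...), then convert every letter to uppercase.
So "fAbrIc" becomes "AFRBCI".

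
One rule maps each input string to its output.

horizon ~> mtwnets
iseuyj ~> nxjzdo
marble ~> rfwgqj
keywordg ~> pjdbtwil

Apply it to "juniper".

Each output is the input with this applied: shift every letter 5 places forward in the alphabet (wrapping around).
On "juniper" that produces "ozsnujw".

ozsnujw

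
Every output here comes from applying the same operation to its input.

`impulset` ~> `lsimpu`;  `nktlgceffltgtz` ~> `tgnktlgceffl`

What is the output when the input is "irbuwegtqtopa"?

What's happening: delete the last 2 characters, then move the last 2 characters to the front (rotate right by 2).
On "irbuwegtqtopa": the first step gives "irbuwegtqto", and the second then gives "toirbuwegtq".

toirbuwegtq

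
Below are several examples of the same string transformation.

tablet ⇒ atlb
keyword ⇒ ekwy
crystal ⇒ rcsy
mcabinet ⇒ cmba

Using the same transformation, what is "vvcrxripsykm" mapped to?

Each output is the input with this applied: swap each adjacent pair of characters (1↔2, 3↔4, ...), then keep only the first 4 characters.
For "vvcrxripsykm" the result is "vvrc".

vvrc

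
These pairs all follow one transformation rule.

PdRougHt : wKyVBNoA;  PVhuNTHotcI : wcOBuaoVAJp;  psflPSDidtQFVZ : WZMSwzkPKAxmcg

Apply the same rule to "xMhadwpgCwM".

What's happening: flip the case of every letter, then shift every letter 7 places forward in the alphabet (wrapping around).
Applying both steps to "xMhadwpgCwM": "XmHADWPGcWm", then "EtOHKDWNjDt".

EtOHKDWNjDt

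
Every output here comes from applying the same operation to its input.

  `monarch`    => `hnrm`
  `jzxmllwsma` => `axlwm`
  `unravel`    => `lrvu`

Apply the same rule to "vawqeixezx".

xwexz

The transformation: swap the first and last characters, then keep every other character starting from the first (positions 1st, 3rd, 5th, ...).
Starting from "vawqeixezx": after the first operation, "xawqeixezv"; after the second, "xwexz".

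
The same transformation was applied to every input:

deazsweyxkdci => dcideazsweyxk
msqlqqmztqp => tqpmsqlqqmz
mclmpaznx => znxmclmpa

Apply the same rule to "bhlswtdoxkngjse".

In each case the input is transformed by: move the last 3 characters to the front (rotate right by 3).
For "bhlswtdoxkngjse" the result is "jsebhlswtdoxkng".

jsebhlswtdoxkng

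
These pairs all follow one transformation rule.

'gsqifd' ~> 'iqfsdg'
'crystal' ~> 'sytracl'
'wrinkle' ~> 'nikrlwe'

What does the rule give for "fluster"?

Rule — move the first 3 characters to the end (rotate left by 3), then take characters alternately from the front and the back (1st, last, 2nd, 2nd-last, ...).
Working it through for "fluster": intermediate "sterflu", final "sutlefr".

sutlefr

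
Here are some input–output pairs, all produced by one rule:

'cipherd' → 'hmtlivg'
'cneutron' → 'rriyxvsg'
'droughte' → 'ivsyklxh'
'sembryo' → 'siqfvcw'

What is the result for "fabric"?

gefvmj

Looking at the pairs, the operation is to shift every letter 4 places forward in the alphabet (wrapping around), then swap the first and last characters.
For "fabric", step one produces "jefvmg"; step two turns that into "gefvmj".
(Check on "cneutron": → "griyxvsr" → "rriyxvsg" ✓)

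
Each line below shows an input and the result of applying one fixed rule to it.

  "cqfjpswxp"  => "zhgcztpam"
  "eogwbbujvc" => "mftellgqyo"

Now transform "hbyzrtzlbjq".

atlvjdbjilr

Looking at the pairs, the operation is to shift every letter 10 places forward in the alphabet (wrapping around), then reverse the string.
Applying that to "hbyzrtzlbjq" gives "atlvjdbjilr".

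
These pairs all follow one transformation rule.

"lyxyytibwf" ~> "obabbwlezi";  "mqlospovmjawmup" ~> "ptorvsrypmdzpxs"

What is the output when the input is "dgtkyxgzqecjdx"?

gjwnbajcthfmga

In each case the input is transformed by: shift every letter 3 places forward in the alphabet (wrapping around).
On "dgtkyxgzqecjdx" that produces "gjwnbajcthfmga".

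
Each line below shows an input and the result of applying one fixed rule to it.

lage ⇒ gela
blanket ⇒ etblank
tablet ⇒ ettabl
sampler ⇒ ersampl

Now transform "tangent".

Rule — move the last 2 characters to the front (rotate right by 2).
"tangent" → "nttange".

nttange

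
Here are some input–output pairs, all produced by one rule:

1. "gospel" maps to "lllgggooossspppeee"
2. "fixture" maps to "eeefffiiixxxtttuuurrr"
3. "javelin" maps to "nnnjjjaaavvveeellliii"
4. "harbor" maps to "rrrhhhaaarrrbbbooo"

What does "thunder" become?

rrrttthhhuuunnndddeee

What's happening: move the last character to the front, then repeat every character 3 times.
On "thunder": the first step gives "rthunde", and the second then gives "rrrttthhhuuunnndddeee".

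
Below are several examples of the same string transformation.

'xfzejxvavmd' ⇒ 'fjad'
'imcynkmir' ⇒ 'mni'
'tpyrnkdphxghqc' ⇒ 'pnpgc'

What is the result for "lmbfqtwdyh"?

The transformation: keep one character in every 3, starting at position 2 (positions 2nd, 5th, 8th, ...).
For "lmbfqtwdyh" the result is "mqd".

mqd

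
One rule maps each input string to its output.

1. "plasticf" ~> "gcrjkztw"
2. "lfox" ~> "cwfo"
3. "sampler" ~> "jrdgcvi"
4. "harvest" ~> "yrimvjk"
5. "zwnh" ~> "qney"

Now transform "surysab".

jlipjrs

Each output is the input with this applied: shift every letter 9 places backward in the alphabet (wrapping around).
Applying that to "surysab" gives "jlipjrs".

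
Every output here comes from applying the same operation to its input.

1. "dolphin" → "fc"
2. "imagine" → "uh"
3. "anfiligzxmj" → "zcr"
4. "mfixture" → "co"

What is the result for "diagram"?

In each case the input is transformed by: keep one character in every 3, starting at position 3 (positions 3rd, 6th, 9th, ...), then shift every letter 6 places backward in the alphabet (wrapping around).
For "diagram", step one produces "aa"; step two turns that into "uu".

uu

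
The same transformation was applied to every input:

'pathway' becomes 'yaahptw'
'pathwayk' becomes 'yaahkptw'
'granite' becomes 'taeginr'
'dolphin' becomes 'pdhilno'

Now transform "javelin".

The transformation: sort the characters into alphabetical order, then move the last character to the front.
Applying both steps to "javelin": "aeijlnv", then "vaeijln".

vaeijln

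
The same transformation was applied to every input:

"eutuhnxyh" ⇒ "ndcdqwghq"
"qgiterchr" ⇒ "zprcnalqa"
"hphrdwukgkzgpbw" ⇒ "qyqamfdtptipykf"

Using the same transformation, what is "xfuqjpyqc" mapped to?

Rule — shift every letter 9 places forward in the alphabet (wrapping around).
Doing the same to "xfuqjpyqc": "godzsyhzl".

godzsyhzl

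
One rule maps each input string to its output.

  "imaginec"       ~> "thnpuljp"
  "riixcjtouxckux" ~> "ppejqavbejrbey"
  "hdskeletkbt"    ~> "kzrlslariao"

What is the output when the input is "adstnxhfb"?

kzaueomih

What's happening: move the first character to the end, then shift every letter 7 places forward in the alphabet (wrapping around).
Applying both steps to "adstnxhfb": "dstnxhfba", then "kzaueomih".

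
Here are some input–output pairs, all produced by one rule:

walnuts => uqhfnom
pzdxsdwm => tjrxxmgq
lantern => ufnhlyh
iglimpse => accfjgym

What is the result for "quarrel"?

Rule — swap each adjacent pair of characters (1↔2, 3↔4, ...), then shift every letter 6 places backward in the alphabet (wrapping around).
"quarrel" → "uqraerl" → "okluylf".

okluylf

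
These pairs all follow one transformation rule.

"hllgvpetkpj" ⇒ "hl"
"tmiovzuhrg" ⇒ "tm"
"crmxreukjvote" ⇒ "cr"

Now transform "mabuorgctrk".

ma

Looking at the pairs, the operation is to keep only the first 2 characters.
So "mabuorgctrk" becomes "ma".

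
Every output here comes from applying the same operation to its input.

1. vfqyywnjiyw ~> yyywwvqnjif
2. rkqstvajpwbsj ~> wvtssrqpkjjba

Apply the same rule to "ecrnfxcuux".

xxuurnfecc

What's happening: sort the characters into reverse alphabetical order.
So "ecrnfxcuux" becomes "xxuurnfecc".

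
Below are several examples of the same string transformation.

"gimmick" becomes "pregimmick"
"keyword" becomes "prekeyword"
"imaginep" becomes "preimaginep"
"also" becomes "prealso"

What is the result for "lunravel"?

Each output is the input with this applied: prepend "pre".
So "lunravel" becomes "prelunravel".

prelunravel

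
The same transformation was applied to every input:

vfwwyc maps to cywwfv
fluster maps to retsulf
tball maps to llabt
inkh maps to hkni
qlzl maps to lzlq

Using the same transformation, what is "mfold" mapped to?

Looking at the pairs, the operation is to reverse the string.
"mfold" → "dlofm".

dlofm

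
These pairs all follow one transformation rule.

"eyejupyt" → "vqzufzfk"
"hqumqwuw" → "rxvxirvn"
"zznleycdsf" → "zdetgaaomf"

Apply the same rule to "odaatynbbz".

The pattern: shift every letter 1 place forward in the alphabet (wrapping around), then swap the front and back halves of the string.
Starting from "odaatynbbz": after the first operation, "pebbuzocca"; after the second, "zoccapebbu".

zoccapebbu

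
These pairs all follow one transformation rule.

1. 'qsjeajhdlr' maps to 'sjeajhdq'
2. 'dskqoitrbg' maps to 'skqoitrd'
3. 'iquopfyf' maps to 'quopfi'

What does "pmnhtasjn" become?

mnhtasp

The rule is to delete the last 2 characters, then move the first character to the end.
Working it through for "pmnhtasjn": intermediate "pmnhtas", final "mnhtasp".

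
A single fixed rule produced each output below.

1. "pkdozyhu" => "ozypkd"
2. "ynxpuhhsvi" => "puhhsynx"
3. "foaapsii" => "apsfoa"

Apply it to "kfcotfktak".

What's happening: delete the last 2 characters, then move the first 3 characters to the end (rotate left by 3).
On "kfcotfktak": the first step gives "kfcotfkt", and the second then gives "otfktkfc".

otfktkfc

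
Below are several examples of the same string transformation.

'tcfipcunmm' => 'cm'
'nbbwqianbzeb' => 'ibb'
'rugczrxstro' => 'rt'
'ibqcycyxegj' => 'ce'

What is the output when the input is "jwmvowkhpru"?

Each output is the input with this applied: keep one character in every 3, starting at position 3 (positions 3rd, 6th, 9th, ...), then delete the first character.
Starting from "jwmvowkhpru": after the first operation, "mwp"; after the second, "wp".

wp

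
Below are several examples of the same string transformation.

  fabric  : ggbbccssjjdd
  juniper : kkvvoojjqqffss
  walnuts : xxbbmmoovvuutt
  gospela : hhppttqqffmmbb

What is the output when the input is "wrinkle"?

Looking at the pairs, the operation is to double every character, then shift every letter 1 place forward in the alphabet (wrapping around).
On "wrinkle": the first step gives "wwrriinnkkllee", and the second then gives "xxssjjoollmmff".

xxssjjoollmmff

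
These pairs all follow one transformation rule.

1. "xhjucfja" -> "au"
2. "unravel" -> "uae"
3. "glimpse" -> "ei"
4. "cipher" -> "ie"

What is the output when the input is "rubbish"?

ui

Looking at the pairs, the operation is to move the last character to the front, then keep only the vowels.
Applying both steps to "rubbish": "hrubbis", then "ui".
(Check on "xhjucfja": → "axhjucfj" → "au" ✓)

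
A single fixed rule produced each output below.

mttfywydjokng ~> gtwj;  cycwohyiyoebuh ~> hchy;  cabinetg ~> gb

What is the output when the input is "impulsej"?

Rule — move the last 3 characters to the front (rotate right by 3), then keep one character in every 3, starting at position 3 (positions 3rd, 6th, 9th, ...).
"impulsej" → "sejimpul" → "jp".

jp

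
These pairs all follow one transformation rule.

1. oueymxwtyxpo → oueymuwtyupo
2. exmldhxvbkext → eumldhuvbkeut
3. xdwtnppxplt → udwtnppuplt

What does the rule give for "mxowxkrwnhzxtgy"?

muowukrwnhzutgy

The transformation: replace every "x" with "u".
For "mxowxkrwnhzxtgy" the result is "muowukrwnhzutgy".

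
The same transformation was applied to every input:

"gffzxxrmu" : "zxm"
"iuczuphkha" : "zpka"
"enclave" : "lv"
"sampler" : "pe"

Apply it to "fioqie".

Rule — keep every other character starting from the second (positions 2nd, 4th, 6th, ...), then delete the first character.
On "fioqie" that produces "qe".

qe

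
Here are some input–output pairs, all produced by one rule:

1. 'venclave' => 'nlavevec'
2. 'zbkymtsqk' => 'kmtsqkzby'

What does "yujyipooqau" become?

jipooqauyuy

What's happening: move the first 3 characters to the end (rotate left by 3), then swap the first and last characters.
On "yujyipooqau": the first step gives "yipooqauyuj", and the second then gives "jipooqauyuy".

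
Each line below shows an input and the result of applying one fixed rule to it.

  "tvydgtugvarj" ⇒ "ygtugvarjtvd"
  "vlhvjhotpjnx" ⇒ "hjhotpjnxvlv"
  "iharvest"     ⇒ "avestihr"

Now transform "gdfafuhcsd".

Looking at the pairs, the operation is to move the first 3 characters to the end (rotate left by 3), then swap the first and last characters.
On "gdfafuhcsd" that produces "ffuhcsdgda".

ffuhcsdgda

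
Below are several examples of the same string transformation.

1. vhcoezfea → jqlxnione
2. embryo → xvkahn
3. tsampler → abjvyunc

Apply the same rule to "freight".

canrpqo

In each case the input is transformed by: swap the first and last characters, then shift every letter 9 places forward in the alphabet (wrapping around).
For "freight", step one produces "treighf"; step two turns that into "canrpqo".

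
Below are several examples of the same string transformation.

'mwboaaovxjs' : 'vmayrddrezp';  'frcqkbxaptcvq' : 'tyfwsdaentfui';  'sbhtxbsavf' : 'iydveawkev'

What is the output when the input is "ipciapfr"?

The transformation: shift every letter 3 places forward in the alphabet (wrapping around), then reverse the string.
Working it through for "ipciapfr": intermediate "lsfldsiu", final "uisdlfsl".

uisdlfsl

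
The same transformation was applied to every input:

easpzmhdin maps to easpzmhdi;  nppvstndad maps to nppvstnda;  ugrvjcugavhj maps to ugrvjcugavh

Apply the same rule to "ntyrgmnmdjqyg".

ntyrgmnmdjqy

What's happening: delete the last character.
On "ntyrgmnmdjqyg" that produces "ntyrgmnmdjqy".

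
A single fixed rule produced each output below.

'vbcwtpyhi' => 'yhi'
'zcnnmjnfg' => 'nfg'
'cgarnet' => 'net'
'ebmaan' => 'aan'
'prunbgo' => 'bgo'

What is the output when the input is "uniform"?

orm

The pattern: keep only the last 3 characters.
So "uniform" becomes "orm".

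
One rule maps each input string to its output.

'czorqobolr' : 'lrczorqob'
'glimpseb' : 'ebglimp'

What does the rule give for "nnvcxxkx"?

kxnnvcx

Looking at the pairs, the operation is to move the last 3 characters to the front (rotate right by 3), then delete the first character.
Starting from "nnvcxxkx": after the first operation, "xkxnnvcx"; after the second, "kxnnvcx".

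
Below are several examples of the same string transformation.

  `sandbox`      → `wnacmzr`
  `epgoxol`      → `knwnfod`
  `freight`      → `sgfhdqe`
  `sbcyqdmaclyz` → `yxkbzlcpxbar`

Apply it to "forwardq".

Rule — shift every letter 1 place backward in the alphabet (wrapping around), then reverse the string.
Working it through for "forwardq": intermediate "enqvzqcp", final "pcqzvqne".

pcqzvqne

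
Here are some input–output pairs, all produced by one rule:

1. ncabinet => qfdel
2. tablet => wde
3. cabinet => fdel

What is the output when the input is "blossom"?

eorv

Each output is the input with this applied: shift every letter 3 places forward in the alphabet (wrapping around), then delete the last 3 characters.
Starting from "blossom": after the first operation, "eorvvrp"; after the second, "eorv".
(Check on "cabinet": → "fdelqhw" → "fdel" ✓)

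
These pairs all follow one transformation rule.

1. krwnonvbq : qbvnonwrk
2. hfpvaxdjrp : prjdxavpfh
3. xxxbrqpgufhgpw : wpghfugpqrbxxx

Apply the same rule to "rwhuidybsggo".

oggsbydiuhwr

The pattern: reverse the string.
Doing the same to "rwhuidybsggo": "oggsbydiuhwr".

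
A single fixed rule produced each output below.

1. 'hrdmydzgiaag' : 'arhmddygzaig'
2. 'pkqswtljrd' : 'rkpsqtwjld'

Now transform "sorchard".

Rule — swap each adjacent pair of characters (1↔2, 3↔4, ...), then move the last character to the front.
"sorchard" → "oscrahdr" → "roscrahd".

roscrahd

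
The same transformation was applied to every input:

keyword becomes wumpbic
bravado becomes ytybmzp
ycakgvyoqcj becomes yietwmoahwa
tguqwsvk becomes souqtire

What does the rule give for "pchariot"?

The pattern: move the first 2 characters to the end (rotate left by 2), then shift every letter 2 places backward in the alphabet (wrapping around).
On "pchariot": the first step gives "hariotpc", and the second then gives "fypgmrna".
(Check on "keyword": → "ywordke" → "wumpbic" ✓)

fypgmrna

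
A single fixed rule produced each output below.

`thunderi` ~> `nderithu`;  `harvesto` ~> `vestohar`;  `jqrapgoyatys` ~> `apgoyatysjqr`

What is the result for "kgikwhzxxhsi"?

kwhzxxhsikgi

Looking at the pairs, the operation is to move the first 3 characters to the end (rotate left by 3).
On "kgikwhzxxhsi" that produces "kwhzxxhsikgi".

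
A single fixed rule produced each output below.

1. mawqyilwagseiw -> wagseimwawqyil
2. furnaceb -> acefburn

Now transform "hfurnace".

The rule is to swap the first and last characters, then swap the front and back halves of the string.
On "hfurnace": the first step gives "efurnach", and the second then gives "nachefur".

nachefur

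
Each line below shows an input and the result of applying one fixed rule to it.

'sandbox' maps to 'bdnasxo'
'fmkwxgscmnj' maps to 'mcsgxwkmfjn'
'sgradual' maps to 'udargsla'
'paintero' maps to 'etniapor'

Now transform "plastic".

What's happening: move the last 2 characters to the front (rotate right by 2), then reverse the string.
On "plastic": the first step gives "icplast", and the second then gives "tsalpci".

tsalpci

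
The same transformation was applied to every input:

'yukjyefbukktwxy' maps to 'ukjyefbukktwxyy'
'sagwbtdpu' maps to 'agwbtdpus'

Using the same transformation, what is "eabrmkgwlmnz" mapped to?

Rule — move the first character to the end.
Doing the same to "eabrmkgwlmnz": "abrmkgwlmnze".

abrmkgwlmnze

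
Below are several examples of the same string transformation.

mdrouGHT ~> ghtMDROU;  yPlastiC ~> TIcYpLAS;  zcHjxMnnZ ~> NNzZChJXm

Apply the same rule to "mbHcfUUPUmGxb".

The rule is to move the last 3 characters to the front (rotate right by 3), then flip the case of every letter.
For "mbHcfUUPUmGxb", step one produces "GxbmbHcfUUPUm"; step two turns that into "gXBMBhCFuupuM".

gXBMBhCFuupuM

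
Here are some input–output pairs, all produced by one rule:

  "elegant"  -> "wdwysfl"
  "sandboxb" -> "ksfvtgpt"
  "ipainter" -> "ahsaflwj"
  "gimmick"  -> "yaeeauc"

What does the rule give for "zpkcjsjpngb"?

The rule is to shift every letter 8 places backward in the alphabet (wrapping around).
On "zpkcjsjpngb" that produces "rhcubkbhfyt".

rhcubkbhfyt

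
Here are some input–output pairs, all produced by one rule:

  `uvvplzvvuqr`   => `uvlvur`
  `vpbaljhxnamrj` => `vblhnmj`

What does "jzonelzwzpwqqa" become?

Each output is the input with this applied: keep every other character starting from the first (positions 1st, 3rd, 5th, ...).
Applying that to "jzonelzwzpwqqa" gives "joezzwq".

joezzwq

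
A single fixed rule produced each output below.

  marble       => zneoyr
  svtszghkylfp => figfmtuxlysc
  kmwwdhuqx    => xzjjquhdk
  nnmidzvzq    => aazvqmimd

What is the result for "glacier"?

tynpvre

Looking at the pairs, the operation is to shift every letter 13 places forward in the alphabet (wrapping around) — i.e. ROT13.
"glacier" → "tynpvre".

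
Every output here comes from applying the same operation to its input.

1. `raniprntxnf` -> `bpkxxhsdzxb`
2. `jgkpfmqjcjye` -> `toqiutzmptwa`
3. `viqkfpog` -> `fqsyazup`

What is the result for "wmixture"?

gowbsehd

Rule — shift every letter 10 places forward in the alphabet (wrapping around), then take characters alternately from the front and the back (1st, last, 2nd, 2nd-last, ...).
"wmixture" → "gowbsehd".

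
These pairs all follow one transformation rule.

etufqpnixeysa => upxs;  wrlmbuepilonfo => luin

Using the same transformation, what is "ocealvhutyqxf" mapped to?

evtx

In each case the input is transformed by: keep one character in every 3, starting at position 3 (positions 3rd, 6th, 9th, ...).
"ocealvhutyqxf" → "evtx".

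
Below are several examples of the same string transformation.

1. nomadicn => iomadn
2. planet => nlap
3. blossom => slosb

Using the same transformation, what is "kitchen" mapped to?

The pattern: delete the last 2 characters, then swap the first and last characters.
So "kitchen" becomes "hitck".

hitck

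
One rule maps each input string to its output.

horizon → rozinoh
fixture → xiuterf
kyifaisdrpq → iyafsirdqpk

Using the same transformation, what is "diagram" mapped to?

The pattern: move the first character to the end, then swap each adjacent pair of characters (1↔2, 3↔4, ...).
On "diagram": the first step gives "iagramd", and the second then gives "airgmad".

airgmad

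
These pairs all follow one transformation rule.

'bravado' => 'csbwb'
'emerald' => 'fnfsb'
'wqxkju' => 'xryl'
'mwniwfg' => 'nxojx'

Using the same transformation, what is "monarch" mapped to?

npobs

What's happening: shift every letter 1 place forward in the alphabet (wrapping around), then delete the last 2 characters.
Working it through for "monarch": intermediate "npobsdi", final "npobs".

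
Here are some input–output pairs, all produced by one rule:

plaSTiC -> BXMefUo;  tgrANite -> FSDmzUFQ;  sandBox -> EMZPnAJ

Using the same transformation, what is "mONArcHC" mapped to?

The pattern: flip the case of every letter, then shift every letter 12 places forward in the alphabet (wrapping around).
"mONArcHC" → "MonaRChc" → "YazmDOto".

YazmDOto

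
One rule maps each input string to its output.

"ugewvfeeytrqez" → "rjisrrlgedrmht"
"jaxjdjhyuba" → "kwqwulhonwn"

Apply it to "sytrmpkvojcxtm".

What's happening: shift every letter 13 places forward in the alphabet (wrapping around) — i.e. ROT13, then move the first 2 characters to the end (rotate left by 2).
"sytrmpkvojcxtm" → "flgezcxibwpkgz" → "gezcxibwpkgzfl".

gezcxibwpkgzfl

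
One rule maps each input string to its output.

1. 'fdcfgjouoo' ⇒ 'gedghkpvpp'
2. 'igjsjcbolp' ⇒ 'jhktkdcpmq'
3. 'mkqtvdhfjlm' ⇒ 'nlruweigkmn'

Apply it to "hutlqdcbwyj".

Rule — shift every letter 1 place forward in the alphabet (wrapping around).
So "hutlqdcbwyj" becomes "ivumredcxzk".

ivumredcxzk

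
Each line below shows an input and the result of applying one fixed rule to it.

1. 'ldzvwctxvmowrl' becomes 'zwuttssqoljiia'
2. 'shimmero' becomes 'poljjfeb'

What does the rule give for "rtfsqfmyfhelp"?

vqponmjiecccb

In each case the input is transformed by: shift every letter 3 places backward in the alphabet (wrapping around), then sort the characters into reverse alphabetical order.
"rtfsqfmyfhelp" → "oqcpncjvcebim" → "vqponmjiecccb".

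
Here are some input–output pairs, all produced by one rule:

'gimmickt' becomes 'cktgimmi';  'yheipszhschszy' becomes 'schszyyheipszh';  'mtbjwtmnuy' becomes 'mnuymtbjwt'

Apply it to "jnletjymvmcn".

mvmcnjnletjy

Looking at the pairs, the operation is to move the first character to the end, then swap the front and back halves of the string.
Applying that to "jnletjymvmcn" gives "mvmcnjnletjy".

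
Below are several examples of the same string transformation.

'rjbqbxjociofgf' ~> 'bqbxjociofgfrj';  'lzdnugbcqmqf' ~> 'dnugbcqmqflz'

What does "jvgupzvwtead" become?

gupzvwteadjv

The pattern: move the first 2 characters to the end (rotate left by 2).
"jvgupzvwtead" → "gupzvwteadjv".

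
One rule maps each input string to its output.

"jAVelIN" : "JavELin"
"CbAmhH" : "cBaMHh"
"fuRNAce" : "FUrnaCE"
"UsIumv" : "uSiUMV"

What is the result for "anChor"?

Looking at the pairs, the operation is to flip the case of every letter.
Doing the same to "anChor": "ANcHOR".

ANcHOR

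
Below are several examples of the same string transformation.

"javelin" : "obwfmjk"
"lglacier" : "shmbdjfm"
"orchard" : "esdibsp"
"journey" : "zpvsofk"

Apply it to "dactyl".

The pattern: shift every letter 1 place forward in the alphabet (wrapping around), then swap the first and last characters.
On "dactyl": the first step gives "ebduzm", and the second then gives "mbduze".
(Check on "orchard": → "psdibse" → "esdibsp" ✓)

mbduze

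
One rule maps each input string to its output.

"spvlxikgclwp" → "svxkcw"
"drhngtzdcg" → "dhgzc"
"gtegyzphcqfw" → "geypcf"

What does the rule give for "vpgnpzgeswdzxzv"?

Rule — keep every other character starting from the first (positions 1st, 3rd, 5th, ...).
So "vpgnpzgeswdzxzv" becomes "vgpgsdxv".

vgpgsdxv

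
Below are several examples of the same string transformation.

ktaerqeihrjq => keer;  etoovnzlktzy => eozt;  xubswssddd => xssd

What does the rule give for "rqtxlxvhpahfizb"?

rxvai

The transformation: keep one character in every 3, starting at position 1 (positions 1st, 4th, 7th, ...).
"rqtxlxvhpahfizb" → "rxvai".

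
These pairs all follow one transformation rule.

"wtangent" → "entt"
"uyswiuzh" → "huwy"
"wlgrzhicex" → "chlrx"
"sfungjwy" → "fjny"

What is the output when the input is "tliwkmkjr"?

What's happening: keep every other character starting from the second (positions 2nd, 4th, 6th, ...), then sort the characters into alphabetical order.
Working it through for "tliwkmkjr": intermediate "lwmj", final "jlmw".

jlmw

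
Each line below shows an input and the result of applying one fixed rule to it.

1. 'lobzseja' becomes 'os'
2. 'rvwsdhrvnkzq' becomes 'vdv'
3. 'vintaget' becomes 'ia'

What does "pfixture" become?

ft

Looking at the pairs, the operation is to keep one character in every 3, starting at position 2 (positions 2nd, 5th, 8th, ...), then delete the last character.
Working it through for "pfixture": intermediate "fte", final "ft".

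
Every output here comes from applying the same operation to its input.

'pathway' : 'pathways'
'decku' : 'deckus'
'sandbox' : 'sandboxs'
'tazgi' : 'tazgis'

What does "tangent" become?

The rule is to append "s".
Applying that to "tangent" gives "tangents".

tangents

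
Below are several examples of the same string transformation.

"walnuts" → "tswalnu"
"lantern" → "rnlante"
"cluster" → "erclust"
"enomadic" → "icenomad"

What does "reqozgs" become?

Looking at the pairs, the operation is to move the last 2 characters to the front (rotate right by 2).
"reqozgs" → "gsreqoz".

gsreqoz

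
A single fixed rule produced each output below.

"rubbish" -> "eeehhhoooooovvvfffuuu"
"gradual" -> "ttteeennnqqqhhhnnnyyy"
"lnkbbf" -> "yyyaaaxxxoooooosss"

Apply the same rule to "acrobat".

nnnpppeeebbbooonnnggg

The rule is to shift every letter 13 places forward in the alphabet (wrapping around) — i.e. ROT13, then repeat every character 3 times.
Working it through for "acrobat": intermediate "npebong", final "nnnpppeeebbbooonnnggg".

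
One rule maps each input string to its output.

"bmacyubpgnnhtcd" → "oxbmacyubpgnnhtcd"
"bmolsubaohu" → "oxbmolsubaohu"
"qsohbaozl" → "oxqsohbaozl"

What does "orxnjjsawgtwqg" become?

In each case the input is transformed by: prepend "ox".
Doing the same to "orxnjjsawgtwqg": "oxorxnjjsawgtwqg".

oxorxnjjsawgtwqg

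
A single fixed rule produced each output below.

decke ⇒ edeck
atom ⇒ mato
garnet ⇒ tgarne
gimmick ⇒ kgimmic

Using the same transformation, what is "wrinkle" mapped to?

ewrinkl

Each output is the input with this applied: move the last character to the front.
So "wrinkle" becomes "ewrinkl".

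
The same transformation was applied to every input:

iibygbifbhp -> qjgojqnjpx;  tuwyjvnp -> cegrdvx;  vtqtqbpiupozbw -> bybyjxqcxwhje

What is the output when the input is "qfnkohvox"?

The transformation: shift every letter 8 places forward in the alphabet (wrapping around), then delete the first character.
On "qfnkohvox" that produces "nvswpdwf".
(Check on "tuwyjvnp": → "bcegrdvx" → "cegrdvx" ✓)

nvswpdwf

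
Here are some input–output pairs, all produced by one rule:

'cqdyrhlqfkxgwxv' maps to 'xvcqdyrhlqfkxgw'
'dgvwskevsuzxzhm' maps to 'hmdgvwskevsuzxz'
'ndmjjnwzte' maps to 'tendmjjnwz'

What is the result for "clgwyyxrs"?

Looking at the pairs, the operation is to move the last 2 characters to the front (rotate right by 2).
On "clgwyyxrs" that produces "rsclgwyyx".

rsclgwyyx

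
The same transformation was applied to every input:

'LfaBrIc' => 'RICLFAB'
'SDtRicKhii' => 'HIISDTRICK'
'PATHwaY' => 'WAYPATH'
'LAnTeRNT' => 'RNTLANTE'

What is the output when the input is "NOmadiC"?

DICNOMA

Rule — move the last 3 characters to the front (rotate right by 3), then convert every letter to uppercase.
Applying both steps to "NOmadiC": "diCNOma", then "DICNOMA".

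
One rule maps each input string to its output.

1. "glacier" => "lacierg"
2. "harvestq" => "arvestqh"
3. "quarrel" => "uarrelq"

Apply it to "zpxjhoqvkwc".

pxjhoqvkwcz

In each case the input is transformed by: move the first character to the end.
So "zpxjhoqvkwc" becomes "pxjhoqvkwcz".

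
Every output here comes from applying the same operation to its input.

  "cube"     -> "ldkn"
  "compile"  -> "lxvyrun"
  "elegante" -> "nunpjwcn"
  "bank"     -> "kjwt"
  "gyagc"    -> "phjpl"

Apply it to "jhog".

sqxp

In each case the input is transformed by: shift every letter 9 places forward in the alphabet (wrapping around).
For "jhog" the result is "sqxp".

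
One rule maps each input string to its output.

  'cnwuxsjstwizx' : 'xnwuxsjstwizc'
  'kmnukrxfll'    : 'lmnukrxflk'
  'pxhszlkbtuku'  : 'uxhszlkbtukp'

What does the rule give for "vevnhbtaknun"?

nevnhbtaknuv

Rule — swap the first and last characters.
Doing the same to "vevnhbtaknun": "nevnhbtaknuv".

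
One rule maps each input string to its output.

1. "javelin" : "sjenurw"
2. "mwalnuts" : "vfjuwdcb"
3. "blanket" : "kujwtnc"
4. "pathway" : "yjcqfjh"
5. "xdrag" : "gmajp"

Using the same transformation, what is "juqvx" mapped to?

sdzeg

What's happening: shift every letter 9 places forward in the alphabet (wrapping around).
So "juqvx" becomes "sdzeg".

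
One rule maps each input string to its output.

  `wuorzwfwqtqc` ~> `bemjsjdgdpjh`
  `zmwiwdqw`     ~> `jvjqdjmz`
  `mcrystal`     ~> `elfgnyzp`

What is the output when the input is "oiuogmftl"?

hbtzsgybv

Each output is the input with this applied: move the first 2 characters to the end (rotate left by 2), then shift every letter 13 places forward in the alphabet (wrapping around) — i.e. ROT13.
Applying both steps to "oiuogmftl": "uogmftloi", then "hbtzsgybv".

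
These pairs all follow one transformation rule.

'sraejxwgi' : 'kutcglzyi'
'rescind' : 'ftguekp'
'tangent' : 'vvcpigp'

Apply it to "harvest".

vjctxgu

In each case the input is transformed by: move the last character to the front, then shift every letter 2 places forward in the alphabet (wrapping around).
For "harvest", step one produces "tharves"; step two turns that into "vjctxgu".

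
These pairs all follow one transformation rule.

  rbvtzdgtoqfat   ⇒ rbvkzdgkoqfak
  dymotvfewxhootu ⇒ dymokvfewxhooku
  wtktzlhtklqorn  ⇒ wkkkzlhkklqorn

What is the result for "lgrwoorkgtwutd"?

Looking at the pairs, the operation is to replace every "t" with "k".
So "lgrwoorkgtwutd" becomes "lgrwoorkgkwukd".

lgrwoorkgkwukd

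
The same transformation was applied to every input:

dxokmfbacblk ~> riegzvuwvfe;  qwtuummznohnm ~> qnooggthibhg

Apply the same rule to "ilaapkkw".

fuujeeq

Each output is the input with this applied: shift every letter 6 places backward in the alphabet (wrapping around), then delete the first character.
For "ilaapkkw", step one produces "cfuujeeq"; step two turns that into "fuujeeq".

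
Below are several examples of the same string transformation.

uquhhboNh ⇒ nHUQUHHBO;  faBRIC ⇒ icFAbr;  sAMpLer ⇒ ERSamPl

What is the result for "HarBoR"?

OrhARb

The pattern: move the last 2 characters to the front (rotate right by 2), then flip the case of every letter.
Applying that to "HarBoR" gives "OrhARb".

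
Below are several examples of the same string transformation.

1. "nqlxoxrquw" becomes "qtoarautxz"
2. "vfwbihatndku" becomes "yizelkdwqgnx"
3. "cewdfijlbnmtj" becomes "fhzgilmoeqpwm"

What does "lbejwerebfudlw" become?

oehmzhuheixgoz

What's happening: shift every letter 3 places forward in the alphabet (wrapping around).
"lbejwerebfudlw" → "oehmzhuheixgoz".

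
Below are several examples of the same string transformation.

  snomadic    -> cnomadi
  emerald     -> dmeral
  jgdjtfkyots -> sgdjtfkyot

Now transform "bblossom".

What's happening: delete the first character, then move the last character to the front.
Starting from "bblossom": after the first operation, "blossom"; after the second, "mblosso".

mblosso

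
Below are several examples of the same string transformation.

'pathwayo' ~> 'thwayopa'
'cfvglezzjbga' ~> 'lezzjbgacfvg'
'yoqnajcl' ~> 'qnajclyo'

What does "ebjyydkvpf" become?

What's happening: swap the front and back halves of the string, then move the last 2 characters to the front (rotate right by 2).
Working it through for "ebjyydkvpf": intermediate "dkvpfebjyy", final "yydkvpfebj".
(Check on "pathwayo": → "wayopath" → "thwayopa" ✓)

yydkvpfebj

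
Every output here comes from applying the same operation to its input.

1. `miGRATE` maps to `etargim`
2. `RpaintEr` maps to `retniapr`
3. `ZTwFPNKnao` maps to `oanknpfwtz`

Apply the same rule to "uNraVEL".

levarnu

What's happening: reverse the string, then convert every letter to lowercase.
Starting from "uNraVEL": after the first operation, "LEVarNu"; after the second, "levarnu".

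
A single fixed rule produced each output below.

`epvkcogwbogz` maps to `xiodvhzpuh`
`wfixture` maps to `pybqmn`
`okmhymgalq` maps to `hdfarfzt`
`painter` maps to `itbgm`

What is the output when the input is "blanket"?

uetgd

What's happening: delete the last 2 characters, then shift every letter 7 places backward in the alphabet (wrapping around).
For "blanket" the result is "uetgd".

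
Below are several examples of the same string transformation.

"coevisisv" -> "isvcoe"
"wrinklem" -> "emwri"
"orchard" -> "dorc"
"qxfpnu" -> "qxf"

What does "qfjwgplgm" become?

The transformation: move the first 3 characters to the end (rotate left by 3), then delete the first 3 characters.
On "qfjwgplgm": the first step gives "wgplgmqfj", and the second then gives "lgmqfj".
(Check on "qxfpnu": → "pnuqxf" → "qxf" ✓)

lgmqfj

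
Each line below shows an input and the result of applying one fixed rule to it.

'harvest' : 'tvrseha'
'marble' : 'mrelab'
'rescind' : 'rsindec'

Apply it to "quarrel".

Rule — sort the characters into reverse alphabetical order, then swap each adjacent pair of characters (1↔2, 3↔4, ...).
For "quarrel" the result is "ruqrela".
(Check on "harvest": → "vtsrhea" → "tvrseha" ✓)

ruqrela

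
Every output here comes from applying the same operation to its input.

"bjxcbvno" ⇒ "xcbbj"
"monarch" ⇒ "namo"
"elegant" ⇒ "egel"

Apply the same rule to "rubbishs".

The pattern: delete the last 3 characters, then move the first 2 characters to the end (rotate left by 2).
On "rubbishs": the first step gives "rubbi", and the second then gives "bbiru".

bbiru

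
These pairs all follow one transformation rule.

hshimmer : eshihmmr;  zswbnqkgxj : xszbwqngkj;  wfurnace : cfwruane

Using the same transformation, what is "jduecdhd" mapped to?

hdjeudcd

The transformation: swap each adjacent pair of characters (1↔2, 3↔4, ...), then move the last character to the front.
"jduecdhd" → "djeudcdh" → "hdjeudcd".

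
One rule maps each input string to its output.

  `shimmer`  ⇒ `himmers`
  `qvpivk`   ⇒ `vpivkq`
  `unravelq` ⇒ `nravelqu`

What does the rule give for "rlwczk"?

Looking at the pairs, the operation is to move the first character to the end.
On "rlwczk" that produces "lwczkr".

lwczkr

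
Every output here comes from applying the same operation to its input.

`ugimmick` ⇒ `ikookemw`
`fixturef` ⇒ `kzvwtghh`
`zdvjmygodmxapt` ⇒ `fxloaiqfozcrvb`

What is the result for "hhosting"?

Each output is the input with this applied: move the first character to the end, then shift every letter 2 places forward in the alphabet (wrapping around).
"hhosting" → "hostingh" → "jquvkpij".

jquvkpij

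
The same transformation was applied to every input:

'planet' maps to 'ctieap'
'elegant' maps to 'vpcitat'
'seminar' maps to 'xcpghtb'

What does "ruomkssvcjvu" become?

bzhhkrykjgjd

What's happening: move the first 3 characters to the end (rotate left by 3), then shift every letter 11 places backward in the alphabet (wrapping around).
"ruomkssvcjvu" → "mkssvcjvuruo" → "bzhhkrykjgjd".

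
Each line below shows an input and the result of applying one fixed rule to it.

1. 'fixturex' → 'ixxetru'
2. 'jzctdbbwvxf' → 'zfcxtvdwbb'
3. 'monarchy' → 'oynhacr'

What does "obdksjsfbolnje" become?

The rule is to delete the first character, then take characters alternately from the front and the back (1st, last, 2nd, 2nd-last, ...).
Applying both steps to "obdksjsfbolnje": "bdksjsfbolnje", then "bedjknsljosbf".

bedjknsljosbf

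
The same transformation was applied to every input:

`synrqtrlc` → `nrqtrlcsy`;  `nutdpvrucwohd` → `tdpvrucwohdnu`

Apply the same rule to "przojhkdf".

zojhkdfpr

What's happening: move the first 2 characters to the end (rotate left by 2).
Doing the same to "przojhkdf": "zojhkdfpr".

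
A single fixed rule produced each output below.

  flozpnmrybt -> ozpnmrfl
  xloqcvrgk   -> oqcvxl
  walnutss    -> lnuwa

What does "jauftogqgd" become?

The rule is to delete the last 3 characters, then move the first 2 characters to the end (rotate left by 2).
"jauftogqgd" → "uftogja".

uftogja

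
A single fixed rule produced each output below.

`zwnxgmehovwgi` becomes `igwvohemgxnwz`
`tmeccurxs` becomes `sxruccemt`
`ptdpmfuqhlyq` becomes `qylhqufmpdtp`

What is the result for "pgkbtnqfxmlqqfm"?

mfqqlmxfqntbkgp

In each case the input is transformed by: reverse the string.
For "pgkbtnqfxmlqqfm" the result is "mfqqlmxfqntbkgp".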